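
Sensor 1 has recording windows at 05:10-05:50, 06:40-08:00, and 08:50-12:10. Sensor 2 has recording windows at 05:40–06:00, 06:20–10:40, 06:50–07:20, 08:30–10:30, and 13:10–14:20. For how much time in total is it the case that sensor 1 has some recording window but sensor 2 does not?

Second set merges to 05:40-06:00, 06:20-10:40, 13:10-14:20.
A \ B = 05:10-05:40, 10:40-12:10.
Total: 30 min + 1 h 30 min = 2 h.

2 h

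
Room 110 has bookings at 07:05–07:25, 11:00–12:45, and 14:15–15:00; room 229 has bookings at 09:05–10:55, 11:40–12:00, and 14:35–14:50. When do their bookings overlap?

07:05–07:25 falls entirely outside B.
11:00–12:45 overlaps B on 11:40–12:00.
14:15–15:00 overlaps B on 14:35–14:50.

11:40–12:00, 14:35–14:50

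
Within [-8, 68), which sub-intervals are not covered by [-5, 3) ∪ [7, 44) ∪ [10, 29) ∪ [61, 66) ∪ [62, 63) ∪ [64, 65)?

[-8, -5) ∪ [3, 7) ∪ [44, 61) ∪ [66, 68)

After merging, the occupied span is [-5, 3), [7, 44), [61, 66).
Uncovered inside [-8, 68): [-8, -5), [3, 7), [44, 61), [66, 68).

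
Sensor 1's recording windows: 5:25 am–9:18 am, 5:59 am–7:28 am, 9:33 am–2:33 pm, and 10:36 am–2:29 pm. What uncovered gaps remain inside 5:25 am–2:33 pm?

9:18 am-9:33 am

The merged coverage is 5:25 am-9:18 am, 9:33 am-2:33 pm.
Uncovered inside 5:25 am-2:33 pm: 9:18 am-9:33 am.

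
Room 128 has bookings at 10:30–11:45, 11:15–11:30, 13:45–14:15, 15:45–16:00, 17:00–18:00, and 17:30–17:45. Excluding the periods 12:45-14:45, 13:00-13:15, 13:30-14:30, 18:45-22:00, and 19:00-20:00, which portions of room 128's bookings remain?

10:30–11:45, 15:45–16:00, 17:00–18:00

A, merged: 10:30–11:45, 13:45–14:15, 15:45–16:00, 17:00–18:00.
B, merged: 12:45–14:45, 18:45–22:00.
10:30–11:45: no B overlap → unchanged.
13:45–14:15: fully covered by B → removed.
15:45–16:00: no B overlap → unchanged.
17:00–18:00: no B overlap → unchanged.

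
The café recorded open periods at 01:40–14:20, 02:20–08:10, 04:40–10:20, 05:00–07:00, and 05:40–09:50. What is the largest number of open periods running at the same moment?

Sweep endpoints in order; track running count of active intervals.
Peak of 5 reached at 05:40.

5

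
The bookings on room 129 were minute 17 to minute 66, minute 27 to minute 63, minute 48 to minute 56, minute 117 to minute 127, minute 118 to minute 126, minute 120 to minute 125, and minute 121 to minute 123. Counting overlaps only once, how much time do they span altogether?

Merged: minute 17 to minute 66, minute 117 to minute 127.
Lengths: 49 minutes + 10 minutes = 59 minutes.

59 minutes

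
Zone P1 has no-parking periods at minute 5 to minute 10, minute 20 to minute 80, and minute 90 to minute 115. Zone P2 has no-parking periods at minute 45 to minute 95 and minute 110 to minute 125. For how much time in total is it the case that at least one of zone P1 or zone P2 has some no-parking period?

110 minutes

A ∪ B = minute 5 to minute 10, minute 20 to minute 125.
Total: 5 minutes + 105 minutes = 110 minutes.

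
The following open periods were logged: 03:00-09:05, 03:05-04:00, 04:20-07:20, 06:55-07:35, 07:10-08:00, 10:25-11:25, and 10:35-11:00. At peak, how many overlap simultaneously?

Sweep endpoints in order; track running count of active intervals.
Peak of 4 reached at 07:10.

4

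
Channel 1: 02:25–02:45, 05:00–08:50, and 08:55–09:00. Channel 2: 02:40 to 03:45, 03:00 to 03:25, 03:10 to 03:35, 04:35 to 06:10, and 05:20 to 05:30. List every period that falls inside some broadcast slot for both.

Merge the second list: 02:40-03:45, 04:35-06:10.
02:25-02:45 meets the second set on 02:40-02:45.
05:00-08:50 meets the second set on 05:00-06:10.
08:55-09:00: no overlap with the second set.

02:40-02:45, 05:00-06:10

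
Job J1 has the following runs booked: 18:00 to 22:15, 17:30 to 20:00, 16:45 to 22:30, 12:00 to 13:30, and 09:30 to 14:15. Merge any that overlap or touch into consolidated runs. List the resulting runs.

09:30–14:15, 16:45–22:30

Sort by start: 09:30–14:15, 12:00–13:30, 16:45–22:30, 17:30–20:00, 18:00–22:15.
12:00–13:30 overlaps/touches 09:30–14:15 → extend to 09:30–14:15.
16:45–22:30 is disjoint → start new block.
17:30–20:00 overlaps/touches 16:45–22:30 → extend to 16:45–22:30.
18:00–22:15 overlaps/touches 16:45–22:30 → extend to 16:45–22:30.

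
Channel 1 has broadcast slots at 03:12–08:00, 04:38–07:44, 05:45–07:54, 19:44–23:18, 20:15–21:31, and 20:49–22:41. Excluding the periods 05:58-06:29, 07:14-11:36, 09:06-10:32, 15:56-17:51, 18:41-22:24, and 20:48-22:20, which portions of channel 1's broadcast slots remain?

A, merged: 03:12–08:00, 19:44–23:18.
B, merged: 05:58–06:29, 07:14–11:36, 15:56–17:51, 18:41–22:24.
03:12–08:00 with B removed leaves 03:12–05:58, 06:29–07:14.
19:44–23:18 with B removed leaves 22:24–23:18.

03:12–05:58, 06:29–07:14, 22:24–23:18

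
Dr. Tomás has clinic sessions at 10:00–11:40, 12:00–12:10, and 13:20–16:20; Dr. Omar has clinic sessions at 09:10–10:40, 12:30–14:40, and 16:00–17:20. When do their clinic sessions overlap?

10:00–11:40 overlaps B on 10:00–10:40.
12:00–12:10 falls entirely outside B.
13:20–16:20 overlaps B on 13:20–14:40, 16:00–16:20.

10:00–10:40, 13:20–14:40, 16:00–16:20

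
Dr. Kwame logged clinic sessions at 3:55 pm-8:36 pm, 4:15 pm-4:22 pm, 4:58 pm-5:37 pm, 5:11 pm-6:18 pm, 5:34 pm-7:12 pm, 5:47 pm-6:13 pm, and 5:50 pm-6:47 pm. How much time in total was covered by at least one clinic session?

4 h 41 min

Merged: 3:55 pm–8:36 pm.
Length: 4 h 41 min.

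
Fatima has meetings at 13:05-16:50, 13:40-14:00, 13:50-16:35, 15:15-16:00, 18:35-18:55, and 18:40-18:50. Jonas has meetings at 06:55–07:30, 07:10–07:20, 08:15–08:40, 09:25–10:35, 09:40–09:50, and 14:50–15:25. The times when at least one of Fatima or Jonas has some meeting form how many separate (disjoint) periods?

First set merges to 13:05-16:50, 18:35-18:55.
Second set merges to 06:55-07:30, 08:15-08:40, 09:25-10:35, 14:50-15:25.
A ∪ B = 06:55-07:30, 08:15-08:40, 09:25-10:35, 13:05-16:50, 18:35-18:55.
That is 5 disjoint pieces.

5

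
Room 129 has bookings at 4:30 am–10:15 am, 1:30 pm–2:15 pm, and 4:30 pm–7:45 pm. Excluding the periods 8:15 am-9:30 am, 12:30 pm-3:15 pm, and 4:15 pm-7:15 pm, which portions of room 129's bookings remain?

4:30 am–8:15 am, 9:30 am–10:15 am, 7:15 pm–7:45 pm

4:30 am–10:15 am with B removed leaves 4:30 am–8:15 am, 9:30 am–10:15 am.
1:30 pm–2:15 pm lies entirely inside B → drops out.
4:30 pm–7:45 pm with B removed leaves 7:15 pm–7:45 pm.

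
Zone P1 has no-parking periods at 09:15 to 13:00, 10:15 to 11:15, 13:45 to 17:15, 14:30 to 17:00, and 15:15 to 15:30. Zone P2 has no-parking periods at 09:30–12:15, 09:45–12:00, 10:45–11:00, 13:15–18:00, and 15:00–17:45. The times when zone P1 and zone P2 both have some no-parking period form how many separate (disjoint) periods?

First set merges to 09:15-13:00, 13:45-17:15.
Second set merges to 09:30-12:15, 13:15-18:00.
A ∩ B = 09:30-12:15, 13:45-17:15.
That is 2 disjoint pieces.

2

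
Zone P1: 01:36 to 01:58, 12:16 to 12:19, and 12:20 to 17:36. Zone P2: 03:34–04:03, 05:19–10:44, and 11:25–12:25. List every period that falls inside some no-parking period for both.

12:16–12:19, 12:20–12:25

01:36–01:58 falls entirely outside B.
12:16–12:19 overlaps B on 12:16–12:19.
12:20–17:36 overlaps B on 12:20–12:25.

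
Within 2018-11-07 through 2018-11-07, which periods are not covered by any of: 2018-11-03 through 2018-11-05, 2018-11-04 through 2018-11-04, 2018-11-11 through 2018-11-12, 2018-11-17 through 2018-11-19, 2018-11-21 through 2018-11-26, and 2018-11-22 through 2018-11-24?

After merging, the occupied span is 2018-11-03 through 2018-11-05, 2018-11-11 through 2018-11-12, 2018-11-17 through 2018-11-19, 2018-11-21 through 2018-11-26.
Complement within 2018-11-07 through 2018-11-07: 2018-11-07 through 2018-11-07.

2018-11-07 through 2018-11-07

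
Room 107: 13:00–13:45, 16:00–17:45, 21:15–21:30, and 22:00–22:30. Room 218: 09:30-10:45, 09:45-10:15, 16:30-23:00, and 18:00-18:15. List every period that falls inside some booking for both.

16:30–17:45, 21:15–21:30, 22:00–22:30

Second set merges to 09:30–10:45, 16:30–23:00.
13:00–13:45 falls entirely outside B.
16:00–17:45 overlaps B on 16:30–17:45.
21:15–21:30 overlaps B on 21:15–21:30.
22:00–22:30 overlaps B on 22:00–22:30.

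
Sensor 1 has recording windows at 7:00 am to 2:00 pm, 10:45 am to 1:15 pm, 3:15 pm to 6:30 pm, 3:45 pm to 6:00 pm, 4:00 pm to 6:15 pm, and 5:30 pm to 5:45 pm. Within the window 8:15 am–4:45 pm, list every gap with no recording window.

The merged coverage is 7:00 am-2:00 pm, 3:15 pm-6:30 pm.
Complement within 8:15 am-4:45 pm: 2:00 pm-3:15 pm.

2:00 pm-3:15 pm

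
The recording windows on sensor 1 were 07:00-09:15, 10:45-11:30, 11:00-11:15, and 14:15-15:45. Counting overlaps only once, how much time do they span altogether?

4 h 30 min

Merged: 07:00–09:15, 10:45–11:30, 14:15–15:45.
Lengths: 2 h 15 min + 45 min + 1 h 30 min = 4 h 30 min.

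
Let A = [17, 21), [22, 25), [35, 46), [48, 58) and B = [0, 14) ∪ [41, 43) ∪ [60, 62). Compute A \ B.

[17, 21) ∪ [22, 25) ∪ [35, 41) ∪ [43, 46) ∪ [48, 58)

[17, 21): no B overlap → unchanged.
[22, 25): no B overlap → unchanged.
[35, 46) minus B → [35, 41), [43, 46).
[48, 58): no B overlap → unchanged.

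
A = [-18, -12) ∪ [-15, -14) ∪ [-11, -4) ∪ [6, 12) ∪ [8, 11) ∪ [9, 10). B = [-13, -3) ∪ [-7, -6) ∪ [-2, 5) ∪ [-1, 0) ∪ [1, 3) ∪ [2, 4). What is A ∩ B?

[-13, -12) ∪ [-11, -4)

Merge the first list: [-18, -12), [-11, -4), [6, 12).
Merge the second list: [-13, -3), [-2, 5).
[-18, -12) ∩ B → [-13, -12).
[-11, -4) ∩ B → [-11, -4).
[6, 12) meets no B interval.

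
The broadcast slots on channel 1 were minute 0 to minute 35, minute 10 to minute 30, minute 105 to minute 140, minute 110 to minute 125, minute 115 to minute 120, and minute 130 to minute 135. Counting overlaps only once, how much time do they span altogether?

70 minutes

Merged: minute 0 to minute 35, minute 105 to minute 140.
Lengths: 35 minutes + 35 minutes = 70 minutes.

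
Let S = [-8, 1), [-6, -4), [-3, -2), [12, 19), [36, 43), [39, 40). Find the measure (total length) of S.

23

Merged: [-8, 1), [12, 19), [36, 43).
Lengths: 9 + 7 + 7 = 23.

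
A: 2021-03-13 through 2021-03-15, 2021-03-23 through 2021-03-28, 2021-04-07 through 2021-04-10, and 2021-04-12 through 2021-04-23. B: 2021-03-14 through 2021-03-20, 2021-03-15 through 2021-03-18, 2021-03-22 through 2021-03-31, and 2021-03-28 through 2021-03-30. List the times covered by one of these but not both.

2021-03-13 through 2021-03-13, 2021-03-16 through 2021-03-20, 2021-03-22 through 2021-03-22, 2021-03-29 through 2021-03-31, 2021-04-07 through 2021-04-10, 2021-04-12 through 2021-04-23

Second set merges to 2021-03-14 through 2021-03-20, 2021-03-22 through 2021-03-31.
A \ B = 2021-03-13 through 2021-03-13, 2021-04-07 through 2021-04-10, 2021-04-12 through 2021-04-23.
B \ A = 2021-03-16 through 2021-03-20, 2021-03-22 through 2021-03-22, 2021-03-29 through 2021-03-31.
Union of the two gives the symmetric difference.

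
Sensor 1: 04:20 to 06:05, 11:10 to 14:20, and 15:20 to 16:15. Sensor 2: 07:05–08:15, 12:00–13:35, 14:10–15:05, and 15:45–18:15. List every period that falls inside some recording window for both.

04:20-06:05 meets no B interval.
11:10-14:20 ∩ B → 12:00-13:35, 14:10-14:20.
15:20-16:15 ∩ B → 15:45-16:15.

12:00-13:35, 14:10-14:20, 15:45-16:15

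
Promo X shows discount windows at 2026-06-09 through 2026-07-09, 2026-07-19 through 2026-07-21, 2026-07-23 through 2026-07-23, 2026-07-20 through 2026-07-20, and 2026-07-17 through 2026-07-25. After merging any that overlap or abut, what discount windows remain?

2026-06-09 through 2026-07-09, 2026-07-17 through 2026-07-25

Sort by start: 2026-06-09 through 2026-07-09, 2026-07-17 through 2026-07-25, 2026-07-19 through 2026-07-21, 2026-07-20 through 2026-07-20, 2026-07-23 through 2026-07-23.
2026-07-17 through 2026-07-25 is disjoint → start new block.
2026-07-19 through 2026-07-21 overlaps/touches 2026-07-17 through 2026-07-25 → extend to 2026-07-17 through 2026-07-25.
2026-07-20 through 2026-07-20 overlaps/touches 2026-07-17 through 2026-07-25 → extend to 2026-07-17 through 2026-07-25.
2026-07-23 through 2026-07-23 overlaps/touches 2026-07-17 through 2026-07-25 → extend to 2026-07-17 through 2026-07-25.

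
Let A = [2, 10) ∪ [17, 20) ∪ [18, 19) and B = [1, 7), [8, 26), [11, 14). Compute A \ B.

First set merges to [2, 10), [17, 20).
Second set merges to [1, 7), [8, 26).
[2, 10) with B removed leaves [7, 8).
[17, 20) lies entirely inside B → drops out.

[7, 8)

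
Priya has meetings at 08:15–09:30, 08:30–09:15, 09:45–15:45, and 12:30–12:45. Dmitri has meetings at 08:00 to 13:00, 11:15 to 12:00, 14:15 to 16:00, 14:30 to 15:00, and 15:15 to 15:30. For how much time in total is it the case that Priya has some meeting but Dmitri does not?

First set merges to 08:15-09:30, 09:45-15:45.
Second set merges to 08:00-13:00, 14:15-16:00.
A \ B = 13:00-14:15.
Total: 1 h 15 min.

1 h 15 min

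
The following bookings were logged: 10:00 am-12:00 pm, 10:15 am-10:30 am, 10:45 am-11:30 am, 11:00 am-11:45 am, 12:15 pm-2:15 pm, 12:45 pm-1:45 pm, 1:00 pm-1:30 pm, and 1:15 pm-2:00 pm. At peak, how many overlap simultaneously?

Sweep endpoints in order; track running count of active intervals.
Peak of 4 reached at 1:15 pm.

4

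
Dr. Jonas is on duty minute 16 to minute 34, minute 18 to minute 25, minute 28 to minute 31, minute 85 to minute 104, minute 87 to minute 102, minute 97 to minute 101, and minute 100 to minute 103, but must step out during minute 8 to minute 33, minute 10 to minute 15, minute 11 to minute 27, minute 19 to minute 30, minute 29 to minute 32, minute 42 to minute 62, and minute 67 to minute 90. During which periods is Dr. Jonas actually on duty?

minute 33 to minute 34, minute 90 to minute 104

A, merged: minute 16 to minute 34, minute 85 to minute 104.
B, merged: minute 8 to minute 33, minute 42 to minute 62, minute 67 to minute 90.
minute 16 to minute 34 with B removed leaves minute 33 to minute 34.
minute 85 to minute 104 with B removed leaves minute 90 to minute 104.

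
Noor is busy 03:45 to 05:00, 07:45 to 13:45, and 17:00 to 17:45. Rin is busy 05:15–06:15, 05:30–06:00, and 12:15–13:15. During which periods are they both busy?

Merge the second list: 05:15-06:15, 12:15-13:15.
03:45-05:00 falls entirely outside B.
07:45-13:45 overlaps B on 12:15-13:15.
17:00-17:45 falls entirely outside B.

12:15-13:15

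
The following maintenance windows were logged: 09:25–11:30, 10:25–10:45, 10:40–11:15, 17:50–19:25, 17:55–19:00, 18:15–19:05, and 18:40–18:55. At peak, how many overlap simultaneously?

Walk the sorted start/end points keeping a running depth.
The depth first hits 4 at 18:40.

4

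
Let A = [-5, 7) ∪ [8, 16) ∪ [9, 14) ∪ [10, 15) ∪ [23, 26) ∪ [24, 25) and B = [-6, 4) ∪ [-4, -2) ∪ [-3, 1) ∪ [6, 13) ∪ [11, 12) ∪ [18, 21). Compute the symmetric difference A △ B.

Merge the first list: [-5, 7), [8, 16), [23, 26).
Merge the second list: [-6, 4), [6, 13), [18, 21).
Only in the first: [4, 6), [13, 16), [23, 26).
Only in the second: [-6, -5), [7, 8), [18, 21).
Together these are the periods covered by exactly one.

[-6, -5) ∪ [4, 6) ∪ [7, 8) ∪ [13, 16) ∪ [18, 21) ∪ [23, 26)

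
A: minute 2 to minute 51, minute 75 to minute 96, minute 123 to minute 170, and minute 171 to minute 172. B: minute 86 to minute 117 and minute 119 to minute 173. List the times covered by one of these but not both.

Only in the first: minute 2 to minute 51, minute 75 to minute 86.
Only in the second: minute 96 to minute 117, minute 119 to minute 123, minute 170 to minute 171, minute 172 to minute 173.
Together these are the periods covered by exactly one.

minute 2 to minute 51, minute 75 to minute 86, minute 96 to minute 117, minute 119 to minute 123, minute 170 to minute 171, minute 172 to minute 173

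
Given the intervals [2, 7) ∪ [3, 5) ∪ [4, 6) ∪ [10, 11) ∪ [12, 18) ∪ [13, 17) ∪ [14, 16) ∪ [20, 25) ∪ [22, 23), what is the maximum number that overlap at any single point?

Walk the sorted start/end points keeping a running depth.
The depth first hits 3 at 4.

3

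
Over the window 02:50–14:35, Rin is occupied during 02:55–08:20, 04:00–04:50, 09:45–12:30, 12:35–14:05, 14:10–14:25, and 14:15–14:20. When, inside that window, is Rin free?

After merging, the occupied span is 02:55-08:20, 09:45-12:30, 12:35-14:05, 14:10-14:25.
Uncovered inside 02:50-14:35: 02:50-02:55, 08:20-09:45, 12:30-12:35, 14:05-14:10, 14:25-14:35.

02:50-02:55, 08:20-09:45, 12:30-12:35, 14:05-14:10, 14:25-14:35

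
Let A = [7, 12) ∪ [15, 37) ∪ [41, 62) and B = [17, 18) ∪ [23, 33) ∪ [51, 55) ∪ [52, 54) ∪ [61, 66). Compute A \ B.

B, merged: [17, 18), [23, 33), [51, 55), [61, 66).
[7, 12): nothing removed.
[15, 37) \ B = [15, 17), [18, 23), [33, 37).
[41, 62) \ B = [41, 51), [55, 61).

[7, 12) ∪ [15, 17) ∪ [18, 23) ∪ [33, 37) ∪ [41, 51) ∪ [55, 61)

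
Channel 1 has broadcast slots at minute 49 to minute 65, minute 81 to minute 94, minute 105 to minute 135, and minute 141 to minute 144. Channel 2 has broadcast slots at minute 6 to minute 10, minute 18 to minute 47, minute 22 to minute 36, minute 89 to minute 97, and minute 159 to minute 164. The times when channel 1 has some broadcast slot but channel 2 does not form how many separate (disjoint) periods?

B, merged: minute 6 to minute 10, minute 18 to minute 47, minute 89 to minute 97, minute 159 to minute 164.
A \ B = minute 49 to minute 65, minute 81 to minute 89, minute 105 to minute 135, minute 141 to minute 144.
That is 4 disjoint pieces.

4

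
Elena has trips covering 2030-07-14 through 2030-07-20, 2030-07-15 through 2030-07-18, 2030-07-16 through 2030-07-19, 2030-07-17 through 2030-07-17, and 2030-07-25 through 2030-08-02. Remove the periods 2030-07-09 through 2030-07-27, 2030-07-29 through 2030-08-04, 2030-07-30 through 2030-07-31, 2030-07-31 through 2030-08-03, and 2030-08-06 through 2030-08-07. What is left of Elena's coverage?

2030-07-28 through 2030-07-28

Merge the first list: 2030-07-14 through 2030-07-20, 2030-07-25 through 2030-08-02.
Merge the second list: 2030-07-09 through 2030-07-27, 2030-07-29 through 2030-08-04, 2030-08-06 through 2030-08-07.
2030-07-14 through 2030-07-20 lies entirely inside B → drops out.
2030-07-25 through 2030-08-02 with B removed leaves 2030-07-28 through 2030-07-28.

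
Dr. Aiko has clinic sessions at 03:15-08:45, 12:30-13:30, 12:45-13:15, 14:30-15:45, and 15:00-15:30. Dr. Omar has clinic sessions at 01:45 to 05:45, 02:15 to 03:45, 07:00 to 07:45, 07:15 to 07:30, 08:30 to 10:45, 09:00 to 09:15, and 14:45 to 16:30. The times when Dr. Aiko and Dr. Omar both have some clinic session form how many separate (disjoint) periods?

4

First set merges to 03:15-08:45, 12:30-13:30, 14:30-15:45.
Second set merges to 01:45-05:45, 07:00-07:45, 08:30-10:45, 14:45-16:30.
A ∩ B = 03:15-05:45, 07:00-07:45, 08:30-08:45, 14:45-15:45.
That is 4 disjoint pieces.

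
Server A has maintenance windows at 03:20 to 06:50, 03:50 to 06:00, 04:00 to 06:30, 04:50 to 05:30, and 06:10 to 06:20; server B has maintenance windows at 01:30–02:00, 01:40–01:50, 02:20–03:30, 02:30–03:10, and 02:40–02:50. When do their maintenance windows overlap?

Merge the first list: 03:20–06:50.
Merge the second list: 01:30–02:00, 02:20–03:30.
03:20–06:50 overlaps B on 03:20–03:30.

03:20–03:30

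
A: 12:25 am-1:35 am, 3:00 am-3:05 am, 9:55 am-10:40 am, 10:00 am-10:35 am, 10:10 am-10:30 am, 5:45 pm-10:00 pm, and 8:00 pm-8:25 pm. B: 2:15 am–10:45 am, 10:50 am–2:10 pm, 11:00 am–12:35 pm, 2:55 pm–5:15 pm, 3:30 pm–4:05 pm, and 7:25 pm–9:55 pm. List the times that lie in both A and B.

3:00 am–3:05 am, 9:55 am–10:40 am, 7:25 pm–9:55 pm

First set merges to 12:25 am–1:35 am, 3:00 am–3:05 am, 9:55 am–10:40 am, 5:45 pm–10:00 pm.
Second set merges to 2:15 am–10:45 am, 10:50 am–2:10 pm, 2:55 pm–5:15 pm, 7:25 pm–9:55 pm.
12:25 am–1:35 am: no overlap with the second set.
3:00 am–3:05 am meets the second set on 3:00 am–3:05 am.
9:55 am–10:40 am meets the second set on 9:55 am–10:40 am.
5:45 pm–10:00 pm meets the second set on 7:25 pm–9:55 pm.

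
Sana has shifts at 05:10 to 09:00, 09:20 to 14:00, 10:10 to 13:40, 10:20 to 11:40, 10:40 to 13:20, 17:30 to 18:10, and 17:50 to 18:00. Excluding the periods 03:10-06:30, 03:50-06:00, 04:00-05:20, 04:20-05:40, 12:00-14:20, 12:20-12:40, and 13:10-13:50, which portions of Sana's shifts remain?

First set merges to 05:10-09:00, 09:20-14:00, 17:30-18:10.
Second set merges to 03:10-06:30, 12:00-14:20.
05:10-09:00 with B removed leaves 06:30-09:00.
09:20-14:00 with B removed leaves 09:20-12:00.
17:30-18:10 is untouched.

06:30-09:00, 09:20-12:00, 17:30-18:10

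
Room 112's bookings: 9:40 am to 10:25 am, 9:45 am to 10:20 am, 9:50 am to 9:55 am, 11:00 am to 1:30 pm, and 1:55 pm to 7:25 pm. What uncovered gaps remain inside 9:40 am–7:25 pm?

10:25 am-11:00 am, 1:30 pm-1:55 pm

Covered (merged): 9:40 am-10:25 am, 11:00 am-1:30 pm, 1:55 pm-7:25 pm.
Uncovered inside 9:40 am-7:25 pm: 10:25 am-11:00 am, 1:30 pm-1:55 pm.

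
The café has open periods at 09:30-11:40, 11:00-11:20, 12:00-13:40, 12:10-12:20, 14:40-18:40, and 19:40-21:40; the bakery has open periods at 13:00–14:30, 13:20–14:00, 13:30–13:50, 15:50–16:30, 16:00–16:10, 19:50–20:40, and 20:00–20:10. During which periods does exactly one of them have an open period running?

A, merged: 09:30-11:40, 12:00-13:40, 14:40-18:40, 19:40-21:40.
B, merged: 13:00-14:30, 15:50-16:30, 19:50-20:40.
A \ B = 09:30-11:40, 12:00-13:00, 14:40-15:50, 16:30-18:40, 19:40-19:50, 20:40-21:40.
B \ A = 13:40-14:30.
Union of the two gives the symmetric difference.

09:30-11:40, 12:00-13:00, 13:40-14:30, 14:40-15:50, 16:30-18:40, 19:40-19:50, 20:40-21:40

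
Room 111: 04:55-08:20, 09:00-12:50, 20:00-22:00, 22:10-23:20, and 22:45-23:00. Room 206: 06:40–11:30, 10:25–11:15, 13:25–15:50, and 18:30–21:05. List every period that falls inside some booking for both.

06:40-08:20, 09:00-11:30, 20:00-21:05

First set merges to 04:55-08:20, 09:00-12:50, 20:00-22:00, 22:10-23:20.
Second set merges to 06:40-11:30, 13:25-15:50, 18:30-21:05.
04:55-08:20 overlaps B on 06:40-08:20.
09:00-12:50 overlaps B on 09:00-11:30.
20:00-22:00 overlaps B on 20:00-21:05.
22:10-23:20 falls entirely outside B.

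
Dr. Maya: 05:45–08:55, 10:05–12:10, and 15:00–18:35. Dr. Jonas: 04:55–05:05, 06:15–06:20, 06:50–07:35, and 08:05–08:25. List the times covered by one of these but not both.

Only in the first: 05:45–06:15, 06:20–06:50, 07:35–08:05, 08:25–08:55, 10:05–12:10, 15:00–18:35.
Only in the second: 04:55–05:05.
Together these are the periods covered by exactly one.

04:55–05:05, 05:45–06:15, 06:20–06:50, 07:35–08:05, 08:25–08:55, 10:05–12:10, 15:00–18:35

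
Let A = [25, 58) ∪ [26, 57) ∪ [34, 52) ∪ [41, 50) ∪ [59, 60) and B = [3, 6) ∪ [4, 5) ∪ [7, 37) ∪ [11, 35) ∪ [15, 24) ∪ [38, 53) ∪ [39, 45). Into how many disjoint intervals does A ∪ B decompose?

3

First set merges to [25, 58), [59, 60).
Second set merges to [3, 6), [7, 37), [38, 53).
A ∪ B = [3, 6), [7, 58), [59, 60).
That is 3 disjoint pieces.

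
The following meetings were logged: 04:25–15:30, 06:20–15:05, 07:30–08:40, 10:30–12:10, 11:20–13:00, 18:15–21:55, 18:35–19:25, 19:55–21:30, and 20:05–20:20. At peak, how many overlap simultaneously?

Sweep endpoints in order; track running count of active intervals.
Peak of 4 reached at 11:20.

4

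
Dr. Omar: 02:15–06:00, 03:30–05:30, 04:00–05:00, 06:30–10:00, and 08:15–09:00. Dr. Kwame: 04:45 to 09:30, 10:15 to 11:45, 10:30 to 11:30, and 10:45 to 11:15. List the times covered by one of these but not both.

Merge the first list: 02:15-06:00, 06:30-10:00.
Merge the second list: 04:45-09:30, 10:15-11:45.
A \ B = 02:15-04:45, 09:30-10:00.
B \ A = 06:00-06:30, 10:15-11:45.
Union of the two gives the symmetric difference.

02:15-04:45, 06:00-06:30, 09:30-10:00, 10:15-11:45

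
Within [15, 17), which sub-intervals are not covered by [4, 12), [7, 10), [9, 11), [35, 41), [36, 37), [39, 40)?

Covered (merged): [4, 12), [35, 41).
Uncovered inside [15, 17): [15, 17).

[15, 17)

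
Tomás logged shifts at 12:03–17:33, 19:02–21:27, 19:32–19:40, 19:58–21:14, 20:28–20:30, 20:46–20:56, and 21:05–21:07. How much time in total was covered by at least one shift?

Merged: 12:03-17:33, 19:02-21:27.
Lengths: 5 h 30 min + 2 h 25 min = 7 h 55 min.

7 h 55 min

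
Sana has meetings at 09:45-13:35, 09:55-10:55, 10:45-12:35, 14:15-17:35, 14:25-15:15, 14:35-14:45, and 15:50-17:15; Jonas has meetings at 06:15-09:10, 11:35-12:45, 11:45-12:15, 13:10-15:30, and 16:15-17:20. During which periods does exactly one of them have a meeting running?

A, merged: 09:45-13:35, 14:15-17:35.
B, merged: 06:15-09:10, 11:35-12:45, 13:10-15:30, 16:15-17:20.
Only in the first: 09:45-11:35, 12:45-13:10, 15:30-16:15, 17:20-17:35.
Only in the second: 06:15-09:10, 13:35-14:15.
Together these are the periods covered by exactly one.

06:15-09:10, 09:45-11:35, 12:45-13:10, 13:35-14:15, 15:30-16:15, 17:20-17:35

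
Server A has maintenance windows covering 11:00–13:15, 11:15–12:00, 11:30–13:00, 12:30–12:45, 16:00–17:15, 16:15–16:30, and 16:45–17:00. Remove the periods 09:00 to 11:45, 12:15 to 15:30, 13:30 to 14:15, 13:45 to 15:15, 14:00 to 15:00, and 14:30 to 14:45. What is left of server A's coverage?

11:45–12:15, 16:00–17:15

A, merged: 11:00–13:15, 16:00–17:15.
B, merged: 09:00–11:45, 12:15–15:30.
11:00–13:15 \ B = 11:45–12:15.
16:00–17:15: nothing removed.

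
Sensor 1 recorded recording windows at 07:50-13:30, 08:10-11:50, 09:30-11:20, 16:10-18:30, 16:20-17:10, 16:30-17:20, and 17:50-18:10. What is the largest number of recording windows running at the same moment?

3

Walk the sorted start/end points keeping a running depth.
The depth first hits 3 at 09:30.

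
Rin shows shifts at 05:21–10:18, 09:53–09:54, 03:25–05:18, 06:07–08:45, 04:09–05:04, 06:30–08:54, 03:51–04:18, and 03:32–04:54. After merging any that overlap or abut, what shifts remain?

03:25-05:18, 05:21-10:18

Sort by start: 03:25-05:18, 03:32-04:54, 03:51-04:18, 04:09-05:04, 05:21-10:18, 06:07-08:45, 06:30-08:54, 09:53-09:54.
03:32-04:54 overlaps/touches 03:25-05:18 → extend to 03:25-05:18.
03:51-04:18 overlaps/touches 03:25-05:18 → extend to 03:25-05:18.
04:09-05:04 overlaps/touches 03:25-05:18 → extend to 03:25-05:18.
05:21-10:18 is disjoint → start new block.
06:07-08:45 overlaps/touches 05:21-10:18 → extend to 05:21-10:18.
06:30-08:54 overlaps/touches 05:21-10:18 → extend to 05:21-10:18.
09:53-09:54 overlaps/touches 05:21-10:18 → extend to 05:21-10:18.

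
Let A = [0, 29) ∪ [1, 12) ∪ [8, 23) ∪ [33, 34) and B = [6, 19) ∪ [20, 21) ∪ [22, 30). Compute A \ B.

First set merges to [0, 29), [33, 34).
[0, 29) with B removed leaves [0, 6), [19, 20), [21, 22).
[33, 34) is untouched.

[0, 6) ∪ [19, 20) ∪ [21, 22) ∪ [33, 34)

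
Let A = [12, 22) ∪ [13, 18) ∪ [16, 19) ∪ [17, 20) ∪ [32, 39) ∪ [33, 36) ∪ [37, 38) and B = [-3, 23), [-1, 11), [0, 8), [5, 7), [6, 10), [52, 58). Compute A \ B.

A, merged: [12, 22), [32, 39).
B, merged: [-3, 23), [52, 58).
[12, 22): entirely removed.
[32, 39): nothing removed.

[32, 39)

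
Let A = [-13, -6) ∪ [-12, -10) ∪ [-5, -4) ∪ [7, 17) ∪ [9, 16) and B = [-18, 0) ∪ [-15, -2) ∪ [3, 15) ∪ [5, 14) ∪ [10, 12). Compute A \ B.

[15, 17)

Merge the first list: [-13, -6), [-5, -4), [7, 17).
Merge the second list: [-18, 0), [3, 15).
[-13, -6) lies entirely inside B → drops out.
[-5, -4) lies entirely inside B → drops out.
[7, 17) with B removed leaves [15, 17).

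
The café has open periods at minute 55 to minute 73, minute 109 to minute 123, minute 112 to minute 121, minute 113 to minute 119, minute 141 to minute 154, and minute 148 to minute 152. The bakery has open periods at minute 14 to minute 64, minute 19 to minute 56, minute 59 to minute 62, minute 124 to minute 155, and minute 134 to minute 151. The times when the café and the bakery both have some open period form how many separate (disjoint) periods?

2

A, merged: minute 55 to minute 73, minute 109 to minute 123, minute 141 to minute 154.
B, merged: minute 14 to minute 64, minute 124 to minute 155.
A ∩ B = minute 55 to minute 64, minute 141 to minute 154.
That is 2 disjoint pieces.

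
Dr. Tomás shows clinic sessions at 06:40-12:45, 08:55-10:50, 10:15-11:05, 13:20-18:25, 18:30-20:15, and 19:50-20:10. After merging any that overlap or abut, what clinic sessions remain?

06:40-12:45, 13:20-18:25, 18:30-20:15

08:55-10:50 overlaps/touches 06:40-12:45 → extend to 06:40-12:45.
10:15-11:05 overlaps/touches 06:40-12:45 → extend to 06:40-12:45.
13:20-18:25 is disjoint → start new block.
18:30-20:15 is disjoint → start new block.
19:50-20:10 overlaps/touches 18:30-20:15 → extend to 18:30-20:15.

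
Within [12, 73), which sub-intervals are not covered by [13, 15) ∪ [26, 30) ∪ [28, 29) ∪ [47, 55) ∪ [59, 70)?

The merged coverage is [13, 15), [26, 30), [47, 55), [59, 70).
Gaps within [12, 73): [12, 13), [15, 26), [30, 47), [55, 59), [70, 73).

[12, 13) ∪ [15, 26) ∪ [30, 47) ∪ [55, 59) ∪ [70, 73)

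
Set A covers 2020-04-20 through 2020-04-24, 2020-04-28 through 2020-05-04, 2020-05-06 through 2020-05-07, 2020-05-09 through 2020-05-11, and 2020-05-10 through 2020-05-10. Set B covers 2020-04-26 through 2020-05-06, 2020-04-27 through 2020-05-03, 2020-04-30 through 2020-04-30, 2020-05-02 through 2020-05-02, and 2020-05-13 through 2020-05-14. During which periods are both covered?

Merge the first list: 2020-04-20 through 2020-04-24, 2020-04-28 through 2020-05-04, 2020-05-06 through 2020-05-07, 2020-05-09 through 2020-05-11.
Merge the second list: 2020-04-26 through 2020-05-06, 2020-05-13 through 2020-05-14.
2020-04-20 through 2020-04-24: no overlap with the second set.
2020-04-28 through 2020-05-04 meets the second set on 2020-04-28 through 2020-05-04.
2020-05-06 through 2020-05-07 meets the second set on 2020-05-06 through 2020-05-06.
2020-05-09 through 2020-05-11: no overlap with the second set.

2020-04-28 through 2020-05-04, 2020-05-06 through 2020-05-06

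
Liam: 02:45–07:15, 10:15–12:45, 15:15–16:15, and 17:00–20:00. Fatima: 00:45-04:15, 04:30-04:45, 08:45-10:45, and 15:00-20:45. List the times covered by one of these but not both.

00:45-02:45, 04:15-04:30, 04:45-07:15, 08:45-10:15, 10:45-12:45, 15:00-15:15, 16:15-17:00, 20:00-20:45

A but not B: 04:15-04:30, 04:45-07:15, 10:45-12:45.
B but not A: 00:45-02:45, 08:45-10:15, 15:00-15:15, 16:15-17:00, 20:00-20:45.
Combining gives A △ B.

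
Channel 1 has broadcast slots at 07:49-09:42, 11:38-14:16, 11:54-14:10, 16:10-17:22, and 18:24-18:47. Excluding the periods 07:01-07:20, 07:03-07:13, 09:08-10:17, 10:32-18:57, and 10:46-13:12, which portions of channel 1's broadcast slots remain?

Merge the first list: 07:49–09:42, 11:38–14:16, 16:10–17:22, 18:24–18:47.
Merge the second list: 07:01–07:20, 09:08–10:17, 10:32–18:57.
07:49–09:42 with B removed leaves 07:49–09:08.
11:38–14:16 lies entirely inside B → drops out.
16:10–17:22 lies entirely inside B → drops out.
18:24–18:47 lies entirely inside B → drops out.

07:49–09:08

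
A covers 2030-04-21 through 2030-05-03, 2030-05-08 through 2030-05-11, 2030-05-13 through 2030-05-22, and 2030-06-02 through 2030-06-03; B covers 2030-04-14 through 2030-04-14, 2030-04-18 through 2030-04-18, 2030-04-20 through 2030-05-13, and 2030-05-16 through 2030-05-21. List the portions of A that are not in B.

2030-05-14 through 2030-05-15, 2030-05-22 through 2030-05-22, 2030-06-02 through 2030-06-03

2030-04-21 through 2030-05-03: fully covered by B → removed.
2030-05-08 through 2030-05-11: fully covered by B → removed.
2030-05-13 through 2030-05-22 minus B → 2030-05-14 through 2030-05-15, 2030-05-22 through 2030-05-22.
2030-06-02 through 2030-06-03: no B overlap → unchanged.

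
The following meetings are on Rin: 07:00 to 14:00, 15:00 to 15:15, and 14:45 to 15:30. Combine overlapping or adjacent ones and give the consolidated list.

Sort by start: 07:00–14:00, 14:45–15:30, 15:00–15:15.
14:45–15:30 is disjoint → start new block.
15:00–15:15 overlaps/touches 14:45–15:30 → extend to 14:45–15:30.

07:00–14:00, 14:45–15:30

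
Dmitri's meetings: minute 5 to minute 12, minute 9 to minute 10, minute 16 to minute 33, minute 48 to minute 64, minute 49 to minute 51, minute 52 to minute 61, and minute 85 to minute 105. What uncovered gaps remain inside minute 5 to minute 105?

minute 12 to minute 16, minute 33 to minute 48, minute 64 to minute 85

The merged coverage is minute 5 to minute 12, minute 16 to minute 33, minute 48 to minute 64, minute 85 to minute 105.
Complement within minute 5 to minute 105: minute 12 to minute 16, minute 33 to minute 48, minute 64 to minute 85.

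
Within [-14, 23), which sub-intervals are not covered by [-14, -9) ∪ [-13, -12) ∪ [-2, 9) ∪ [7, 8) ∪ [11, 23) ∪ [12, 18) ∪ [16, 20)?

[-9, -2) ∪ [9, 11)

Covered (merged): [-14, -9), [-2, 9), [11, 23).
Gaps within [-14, 23): [-9, -2), [9, 11).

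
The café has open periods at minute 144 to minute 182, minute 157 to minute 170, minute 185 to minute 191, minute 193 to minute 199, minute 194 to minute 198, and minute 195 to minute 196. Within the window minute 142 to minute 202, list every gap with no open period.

minute 142 to minute 144, minute 182 to minute 185, minute 191 to minute 193, minute 199 to minute 202

The merged coverage is minute 144 to minute 182, minute 185 to minute 191, minute 193 to minute 199.
Uncovered inside minute 142 to minute 202: minute 142 to minute 144, minute 182 to minute 185, minute 191 to minute 193, minute 199 to minute 202.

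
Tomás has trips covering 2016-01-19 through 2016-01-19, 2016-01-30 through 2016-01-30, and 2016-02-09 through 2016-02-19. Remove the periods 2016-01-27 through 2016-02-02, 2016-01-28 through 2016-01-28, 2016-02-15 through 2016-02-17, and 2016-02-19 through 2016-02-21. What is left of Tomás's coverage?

Merge the second list: 2016-01-27 through 2016-02-02, 2016-02-15 through 2016-02-17, 2016-02-19 through 2016-02-21.
2016-01-19 through 2016-01-19: nothing removed.
2016-01-30 through 2016-01-30: entirely removed.
2016-02-09 through 2016-02-19 \ B = 2016-02-09 through 2016-02-14, 2016-02-18 through 2016-02-18.

2016-01-19 through 2016-01-19, 2016-02-09 through 2016-02-14, 2016-02-18 through 2016-02-18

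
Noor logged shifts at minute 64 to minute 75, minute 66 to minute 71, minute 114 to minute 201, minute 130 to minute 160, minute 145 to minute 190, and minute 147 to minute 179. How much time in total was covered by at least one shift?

Merged: minute 64 to minute 75, minute 114 to minute 201.
Lengths: 11 minutes + 87 minutes = 98 minutes.

98 minutes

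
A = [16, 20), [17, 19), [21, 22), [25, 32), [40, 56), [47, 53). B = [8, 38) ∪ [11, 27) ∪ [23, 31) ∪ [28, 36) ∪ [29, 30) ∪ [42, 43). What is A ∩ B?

[16, 20) ∪ [21, 22) ∪ [25, 32) ∪ [42, 43)

First set merges to [16, 20), [21, 22), [25, 32), [40, 56).
Second set merges to [8, 38), [42, 43).
[16, 20) meets the second set on [16, 20).
[21, 22) meets the second set on [21, 22).
[25, 32) meets the second set on [25, 32).
[40, 56) meets the second set on [42, 43).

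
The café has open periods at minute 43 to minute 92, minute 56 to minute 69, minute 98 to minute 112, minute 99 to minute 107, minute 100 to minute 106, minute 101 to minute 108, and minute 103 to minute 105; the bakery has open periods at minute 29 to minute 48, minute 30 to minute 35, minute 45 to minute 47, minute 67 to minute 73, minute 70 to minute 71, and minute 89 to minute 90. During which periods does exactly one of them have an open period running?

minute 29 to minute 43, minute 48 to minute 67, minute 73 to minute 89, minute 90 to minute 92, minute 98 to minute 112

First set merges to minute 43 to minute 92, minute 98 to minute 112.
Second set merges to minute 29 to minute 48, minute 67 to minute 73, minute 89 to minute 90.
A but not B: minute 48 to minute 67, minute 73 to minute 89, minute 90 to minute 92, minute 98 to minute 112.
B but not A: minute 29 to minute 43.
Combining gives A △ B.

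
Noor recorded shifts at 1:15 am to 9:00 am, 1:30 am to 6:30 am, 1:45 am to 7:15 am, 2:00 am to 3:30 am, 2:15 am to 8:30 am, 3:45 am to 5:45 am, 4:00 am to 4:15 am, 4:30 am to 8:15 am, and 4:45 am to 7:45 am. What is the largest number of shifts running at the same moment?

7

At 4:45 am, 7 of the intervals are simultaneously active.
No point has more.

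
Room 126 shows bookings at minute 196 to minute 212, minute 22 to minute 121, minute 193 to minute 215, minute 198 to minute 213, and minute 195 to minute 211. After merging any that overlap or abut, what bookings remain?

minute 22 to minute 121, minute 193 to minute 215

Sort by start: minute 22 to minute 121, minute 193 to minute 215, minute 195 to minute 211, minute 196 to minute 212, minute 198 to minute 213.
minute 193 to minute 215 is disjoint → start new block.
minute 195 to minute 211 overlaps/touches minute 193 to minute 215 → extend to minute 193 to minute 215.
minute 196 to minute 212 overlaps/touches minute 193 to minute 215 → extend to minute 193 to minute 215.
minute 198 to minute 213 overlaps/touches minute 193 to minute 215 → extend to minute 193 to minute 215.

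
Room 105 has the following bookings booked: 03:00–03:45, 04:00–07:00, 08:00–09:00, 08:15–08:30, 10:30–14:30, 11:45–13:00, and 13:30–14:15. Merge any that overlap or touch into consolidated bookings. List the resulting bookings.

03:00–03:45, 04:00–07:00, 08:00–09:00, 10:30–14:30

04:00–07:00 is disjoint → start new block.
08:00–09:00 is disjoint → start new block.
08:15–08:30 overlaps/touches 08:00–09:00 → extend to 08:00–09:00.
10:30–14:30 is disjoint → start new block.
11:45–13:00 overlaps/touches 10:30–14:30 → extend to 10:30–14:30.
13:30–14:15 overlaps/touches 10:30–14:30 → extend to 10:30–14:30.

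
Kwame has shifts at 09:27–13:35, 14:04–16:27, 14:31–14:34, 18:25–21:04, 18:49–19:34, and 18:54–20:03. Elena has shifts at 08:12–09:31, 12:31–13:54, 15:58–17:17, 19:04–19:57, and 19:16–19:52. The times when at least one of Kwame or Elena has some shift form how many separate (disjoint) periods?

First set merges to 09:27-13:35, 14:04-16:27, 18:25-21:04.
Second set merges to 08:12-09:31, 12:31-13:54, 15:58-17:17, 19:04-19:57.
A ∪ B = 08:12-13:54, 14:04-17:17, 18:25-21:04.
That is 3 disjoint pieces.

3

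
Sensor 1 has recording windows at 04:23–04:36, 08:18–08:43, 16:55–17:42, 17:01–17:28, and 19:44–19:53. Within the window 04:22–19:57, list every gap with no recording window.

Covered (merged): 04:23-04:36, 08:18-08:43, 16:55-17:42, 19:44-19:53.
Gaps within 04:22-19:57: 04:22-04:23, 04:36-08:18, 08:43-16:55, 17:42-19:44, 19:53-19:57.

04:22-04:23, 04:36-08:18, 08:43-16:55, 17:42-19:44, 19:53-19:57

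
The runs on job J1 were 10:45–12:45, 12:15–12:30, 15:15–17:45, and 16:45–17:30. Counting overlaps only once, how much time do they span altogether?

4 h 30 min

Merged: 10:45–12:45, 15:15–17:45.
Lengths: 2 h + 2 h 30 min = 4 h 30 min.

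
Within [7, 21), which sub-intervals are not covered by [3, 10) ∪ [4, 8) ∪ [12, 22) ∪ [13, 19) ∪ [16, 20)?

After merging, the occupied span is [3, 10), [12, 22).
Gaps within [7, 21): [10, 12).

[10, 12)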